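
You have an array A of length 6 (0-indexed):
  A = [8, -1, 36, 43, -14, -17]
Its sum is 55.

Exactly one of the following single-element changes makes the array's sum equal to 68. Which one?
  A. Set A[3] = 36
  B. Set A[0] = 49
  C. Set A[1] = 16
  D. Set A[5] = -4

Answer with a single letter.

Option A: A[3] 43->36, delta=-7, new_sum=55+(-7)=48
Option B: A[0] 8->49, delta=41, new_sum=55+(41)=96
Option C: A[1] -1->16, delta=17, new_sum=55+(17)=72
Option D: A[5] -17->-4, delta=13, new_sum=55+(13)=68 <-- matches target

Answer: D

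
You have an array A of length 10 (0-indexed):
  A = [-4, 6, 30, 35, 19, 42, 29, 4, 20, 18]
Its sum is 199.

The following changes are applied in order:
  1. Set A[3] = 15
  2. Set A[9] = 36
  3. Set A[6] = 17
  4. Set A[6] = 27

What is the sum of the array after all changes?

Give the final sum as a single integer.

Answer: 195

Derivation:
Initial sum: 199
Change 1: A[3] 35 -> 15, delta = -20, sum = 179
Change 2: A[9] 18 -> 36, delta = 18, sum = 197
Change 3: A[6] 29 -> 17, delta = -12, sum = 185
Change 4: A[6] 17 -> 27, delta = 10, sum = 195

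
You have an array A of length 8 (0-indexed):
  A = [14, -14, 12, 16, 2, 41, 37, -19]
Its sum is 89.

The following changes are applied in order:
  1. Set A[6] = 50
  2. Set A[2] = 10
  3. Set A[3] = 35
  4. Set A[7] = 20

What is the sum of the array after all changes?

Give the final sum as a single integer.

Initial sum: 89
Change 1: A[6] 37 -> 50, delta = 13, sum = 102
Change 2: A[2] 12 -> 10, delta = -2, sum = 100
Change 3: A[3] 16 -> 35, delta = 19, sum = 119
Change 4: A[7] -19 -> 20, delta = 39, sum = 158

Answer: 158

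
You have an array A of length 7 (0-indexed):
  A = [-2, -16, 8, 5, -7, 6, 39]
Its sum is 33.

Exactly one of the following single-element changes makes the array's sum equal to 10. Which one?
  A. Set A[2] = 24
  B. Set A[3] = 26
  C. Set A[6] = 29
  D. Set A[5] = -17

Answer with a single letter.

Option A: A[2] 8->24, delta=16, new_sum=33+(16)=49
Option B: A[3] 5->26, delta=21, new_sum=33+(21)=54
Option C: A[6] 39->29, delta=-10, new_sum=33+(-10)=23
Option D: A[5] 6->-17, delta=-23, new_sum=33+(-23)=10 <-- matches target

Answer: D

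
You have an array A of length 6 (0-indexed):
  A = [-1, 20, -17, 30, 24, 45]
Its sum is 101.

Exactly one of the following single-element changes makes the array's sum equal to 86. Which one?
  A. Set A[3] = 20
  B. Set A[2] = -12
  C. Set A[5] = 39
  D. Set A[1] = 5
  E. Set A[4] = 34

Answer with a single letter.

Answer: D

Derivation:
Option A: A[3] 30->20, delta=-10, new_sum=101+(-10)=91
Option B: A[2] -17->-12, delta=5, new_sum=101+(5)=106
Option C: A[5] 45->39, delta=-6, new_sum=101+(-6)=95
Option D: A[1] 20->5, delta=-15, new_sum=101+(-15)=86 <-- matches target
Option E: A[4] 24->34, delta=10, new_sum=101+(10)=111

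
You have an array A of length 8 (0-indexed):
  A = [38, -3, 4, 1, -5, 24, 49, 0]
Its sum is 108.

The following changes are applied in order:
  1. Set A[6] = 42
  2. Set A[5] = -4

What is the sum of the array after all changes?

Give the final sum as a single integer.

Answer: 73

Derivation:
Initial sum: 108
Change 1: A[6] 49 -> 42, delta = -7, sum = 101
Change 2: A[5] 24 -> -4, delta = -28, sum = 73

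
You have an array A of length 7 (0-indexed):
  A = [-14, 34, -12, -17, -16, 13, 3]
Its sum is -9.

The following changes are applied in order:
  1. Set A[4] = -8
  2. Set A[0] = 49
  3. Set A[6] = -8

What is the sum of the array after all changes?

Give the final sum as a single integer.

Answer: 51

Derivation:
Initial sum: -9
Change 1: A[4] -16 -> -8, delta = 8, sum = -1
Change 2: A[0] -14 -> 49, delta = 63, sum = 62
Change 3: A[6] 3 -> -8, delta = -11, sum = 51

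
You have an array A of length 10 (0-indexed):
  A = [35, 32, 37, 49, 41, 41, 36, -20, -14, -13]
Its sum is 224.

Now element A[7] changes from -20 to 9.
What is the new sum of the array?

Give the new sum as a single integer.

Old value at index 7: -20
New value at index 7: 9
Delta = 9 - -20 = 29
New sum = old_sum + delta = 224 + (29) = 253

Answer: 253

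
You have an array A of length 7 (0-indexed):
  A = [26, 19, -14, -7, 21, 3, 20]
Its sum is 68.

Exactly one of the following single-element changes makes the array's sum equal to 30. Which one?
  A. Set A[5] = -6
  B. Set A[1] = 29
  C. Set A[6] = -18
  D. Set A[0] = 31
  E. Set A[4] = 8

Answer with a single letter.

Option A: A[5] 3->-6, delta=-9, new_sum=68+(-9)=59
Option B: A[1] 19->29, delta=10, new_sum=68+(10)=78
Option C: A[6] 20->-18, delta=-38, new_sum=68+(-38)=30 <-- matches target
Option D: A[0] 26->31, delta=5, new_sum=68+(5)=73
Option E: A[4] 21->8, delta=-13, new_sum=68+(-13)=55

Answer: C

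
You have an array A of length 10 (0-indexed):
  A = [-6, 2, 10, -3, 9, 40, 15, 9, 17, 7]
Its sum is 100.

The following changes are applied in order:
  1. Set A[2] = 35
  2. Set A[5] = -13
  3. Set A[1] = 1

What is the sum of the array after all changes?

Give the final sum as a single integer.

Answer: 71

Derivation:
Initial sum: 100
Change 1: A[2] 10 -> 35, delta = 25, sum = 125
Change 2: A[5] 40 -> -13, delta = -53, sum = 72
Change 3: A[1] 2 -> 1, delta = -1, sum = 71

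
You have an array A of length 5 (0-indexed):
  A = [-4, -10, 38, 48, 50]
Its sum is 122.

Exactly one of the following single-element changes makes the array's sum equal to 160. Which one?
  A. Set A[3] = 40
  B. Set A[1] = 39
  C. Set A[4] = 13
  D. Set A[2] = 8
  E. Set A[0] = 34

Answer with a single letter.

Option A: A[3] 48->40, delta=-8, new_sum=122+(-8)=114
Option B: A[1] -10->39, delta=49, new_sum=122+(49)=171
Option C: A[4] 50->13, delta=-37, new_sum=122+(-37)=85
Option D: A[2] 38->8, delta=-30, new_sum=122+(-30)=92
Option E: A[0] -4->34, delta=38, new_sum=122+(38)=160 <-- matches target

Answer: E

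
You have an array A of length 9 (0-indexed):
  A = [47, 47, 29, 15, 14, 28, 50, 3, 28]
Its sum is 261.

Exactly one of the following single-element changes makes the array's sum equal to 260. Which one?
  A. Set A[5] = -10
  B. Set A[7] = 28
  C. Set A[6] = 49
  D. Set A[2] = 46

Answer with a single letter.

Answer: C

Derivation:
Option A: A[5] 28->-10, delta=-38, new_sum=261+(-38)=223
Option B: A[7] 3->28, delta=25, new_sum=261+(25)=286
Option C: A[6] 50->49, delta=-1, new_sum=261+(-1)=260 <-- matches target
Option D: A[2] 29->46, delta=17, new_sum=261+(17)=278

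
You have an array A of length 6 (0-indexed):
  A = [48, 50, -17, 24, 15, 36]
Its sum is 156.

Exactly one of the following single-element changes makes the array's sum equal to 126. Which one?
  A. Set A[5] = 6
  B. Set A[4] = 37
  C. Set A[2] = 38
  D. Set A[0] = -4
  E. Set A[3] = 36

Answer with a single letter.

Option A: A[5] 36->6, delta=-30, new_sum=156+(-30)=126 <-- matches target
Option B: A[4] 15->37, delta=22, new_sum=156+(22)=178
Option C: A[2] -17->38, delta=55, new_sum=156+(55)=211
Option D: A[0] 48->-4, delta=-52, new_sum=156+(-52)=104
Option E: A[3] 24->36, delta=12, new_sum=156+(12)=168

Answer: A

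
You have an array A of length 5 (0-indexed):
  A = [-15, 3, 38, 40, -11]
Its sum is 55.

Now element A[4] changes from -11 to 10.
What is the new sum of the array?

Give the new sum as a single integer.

Old value at index 4: -11
New value at index 4: 10
Delta = 10 - -11 = 21
New sum = old_sum + delta = 55 + (21) = 76

Answer: 76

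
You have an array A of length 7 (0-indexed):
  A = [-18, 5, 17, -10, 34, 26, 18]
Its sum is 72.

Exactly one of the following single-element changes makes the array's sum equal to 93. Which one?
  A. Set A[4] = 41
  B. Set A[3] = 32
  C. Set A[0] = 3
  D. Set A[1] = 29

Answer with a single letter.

Option A: A[4] 34->41, delta=7, new_sum=72+(7)=79
Option B: A[3] -10->32, delta=42, new_sum=72+(42)=114
Option C: A[0] -18->3, delta=21, new_sum=72+(21)=93 <-- matches target
Option D: A[1] 5->29, delta=24, new_sum=72+(24)=96

Answer: C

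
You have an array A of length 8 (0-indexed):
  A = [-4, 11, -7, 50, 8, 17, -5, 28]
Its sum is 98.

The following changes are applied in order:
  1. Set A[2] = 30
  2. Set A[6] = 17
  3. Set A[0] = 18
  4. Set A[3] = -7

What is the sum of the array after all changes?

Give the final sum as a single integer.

Answer: 122

Derivation:
Initial sum: 98
Change 1: A[2] -7 -> 30, delta = 37, sum = 135
Change 2: A[6] -5 -> 17, delta = 22, sum = 157
Change 3: A[0] -4 -> 18, delta = 22, sum = 179
Change 4: A[3] 50 -> -7, delta = -57, sum = 122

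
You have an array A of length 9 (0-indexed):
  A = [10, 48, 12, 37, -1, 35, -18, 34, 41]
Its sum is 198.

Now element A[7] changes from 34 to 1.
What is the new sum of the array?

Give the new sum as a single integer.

Answer: 165

Derivation:
Old value at index 7: 34
New value at index 7: 1
Delta = 1 - 34 = -33
New sum = old_sum + delta = 198 + (-33) = 165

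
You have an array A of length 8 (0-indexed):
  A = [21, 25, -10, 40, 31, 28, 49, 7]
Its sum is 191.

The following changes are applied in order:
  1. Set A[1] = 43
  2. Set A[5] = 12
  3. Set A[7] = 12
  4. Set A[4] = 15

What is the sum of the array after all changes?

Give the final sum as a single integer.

Initial sum: 191
Change 1: A[1] 25 -> 43, delta = 18, sum = 209
Change 2: A[5] 28 -> 12, delta = -16, sum = 193
Change 3: A[7] 7 -> 12, delta = 5, sum = 198
Change 4: A[4] 31 -> 15, delta = -16, sum = 182

Answer: 182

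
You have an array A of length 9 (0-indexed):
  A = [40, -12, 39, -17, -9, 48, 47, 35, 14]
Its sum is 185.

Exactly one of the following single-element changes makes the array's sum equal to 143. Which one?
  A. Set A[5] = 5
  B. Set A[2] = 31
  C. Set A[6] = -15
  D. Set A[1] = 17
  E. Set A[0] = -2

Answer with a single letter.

Option A: A[5] 48->5, delta=-43, new_sum=185+(-43)=142
Option B: A[2] 39->31, delta=-8, new_sum=185+(-8)=177
Option C: A[6] 47->-15, delta=-62, new_sum=185+(-62)=123
Option D: A[1] -12->17, delta=29, new_sum=185+(29)=214
Option E: A[0] 40->-2, delta=-42, new_sum=185+(-42)=143 <-- matches target

Answer: E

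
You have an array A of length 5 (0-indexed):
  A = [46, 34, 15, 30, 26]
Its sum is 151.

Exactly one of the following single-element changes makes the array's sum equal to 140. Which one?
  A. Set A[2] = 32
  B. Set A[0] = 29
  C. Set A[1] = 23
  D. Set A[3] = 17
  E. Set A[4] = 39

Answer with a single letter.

Answer: C

Derivation:
Option A: A[2] 15->32, delta=17, new_sum=151+(17)=168
Option B: A[0] 46->29, delta=-17, new_sum=151+(-17)=134
Option C: A[1] 34->23, delta=-11, new_sum=151+(-11)=140 <-- matches target
Option D: A[3] 30->17, delta=-13, new_sum=151+(-13)=138
Option E: A[4] 26->39, delta=13, new_sum=151+(13)=164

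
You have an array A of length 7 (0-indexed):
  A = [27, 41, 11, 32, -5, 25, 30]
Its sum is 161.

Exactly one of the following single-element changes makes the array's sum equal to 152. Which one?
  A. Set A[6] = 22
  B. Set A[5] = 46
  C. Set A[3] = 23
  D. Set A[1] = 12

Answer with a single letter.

Answer: C

Derivation:
Option A: A[6] 30->22, delta=-8, new_sum=161+(-8)=153
Option B: A[5] 25->46, delta=21, new_sum=161+(21)=182
Option C: A[3] 32->23, delta=-9, new_sum=161+(-9)=152 <-- matches target
Option D: A[1] 41->12, delta=-29, new_sum=161+(-29)=132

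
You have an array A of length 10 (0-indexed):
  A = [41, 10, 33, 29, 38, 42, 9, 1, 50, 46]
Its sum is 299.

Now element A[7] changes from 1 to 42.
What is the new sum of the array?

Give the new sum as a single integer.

Answer: 340

Derivation:
Old value at index 7: 1
New value at index 7: 42
Delta = 42 - 1 = 41
New sum = old_sum + delta = 299 + (41) = 340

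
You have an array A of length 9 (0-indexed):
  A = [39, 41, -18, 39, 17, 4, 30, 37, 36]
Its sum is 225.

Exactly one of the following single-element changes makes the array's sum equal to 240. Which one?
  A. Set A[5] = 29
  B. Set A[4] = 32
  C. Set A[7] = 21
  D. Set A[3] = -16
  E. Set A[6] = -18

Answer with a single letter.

Option A: A[5] 4->29, delta=25, new_sum=225+(25)=250
Option B: A[4] 17->32, delta=15, new_sum=225+(15)=240 <-- matches target
Option C: A[7] 37->21, delta=-16, new_sum=225+(-16)=209
Option D: A[3] 39->-16, delta=-55, new_sum=225+(-55)=170
Option E: A[6] 30->-18, delta=-48, new_sum=225+(-48)=177

Answer: B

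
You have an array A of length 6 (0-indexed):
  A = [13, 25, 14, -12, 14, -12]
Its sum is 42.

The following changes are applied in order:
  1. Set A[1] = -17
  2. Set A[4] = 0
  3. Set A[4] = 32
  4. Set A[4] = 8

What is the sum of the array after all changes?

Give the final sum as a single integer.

Answer: -6

Derivation:
Initial sum: 42
Change 1: A[1] 25 -> -17, delta = -42, sum = 0
Change 2: A[4] 14 -> 0, delta = -14, sum = -14
Change 3: A[4] 0 -> 32, delta = 32, sum = 18
Change 4: A[4] 32 -> 8, delta = -24, sum = -6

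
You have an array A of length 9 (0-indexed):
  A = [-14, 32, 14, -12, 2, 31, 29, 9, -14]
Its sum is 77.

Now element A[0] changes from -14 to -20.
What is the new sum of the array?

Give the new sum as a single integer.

Answer: 71

Derivation:
Old value at index 0: -14
New value at index 0: -20
Delta = -20 - -14 = -6
New sum = old_sum + delta = 77 + (-6) = 71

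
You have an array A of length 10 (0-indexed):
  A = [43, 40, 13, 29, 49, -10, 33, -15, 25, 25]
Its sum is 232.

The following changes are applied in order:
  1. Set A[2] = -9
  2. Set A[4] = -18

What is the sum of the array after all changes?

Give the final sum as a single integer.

Answer: 143

Derivation:
Initial sum: 232
Change 1: A[2] 13 -> -9, delta = -22, sum = 210
Change 2: A[4] 49 -> -18, delta = -67, sum = 143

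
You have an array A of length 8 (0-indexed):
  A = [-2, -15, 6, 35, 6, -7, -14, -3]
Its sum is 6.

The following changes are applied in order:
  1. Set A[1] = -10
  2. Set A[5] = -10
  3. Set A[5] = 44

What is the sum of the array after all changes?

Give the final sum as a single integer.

Answer: 62

Derivation:
Initial sum: 6
Change 1: A[1] -15 -> -10, delta = 5, sum = 11
Change 2: A[5] -7 -> -10, delta = -3, sum = 8
Change 3: A[5] -10 -> 44, delta = 54, sum = 62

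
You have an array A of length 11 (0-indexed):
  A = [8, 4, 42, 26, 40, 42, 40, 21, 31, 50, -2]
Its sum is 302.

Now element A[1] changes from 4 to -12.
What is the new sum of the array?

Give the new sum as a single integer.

Answer: 286

Derivation:
Old value at index 1: 4
New value at index 1: -12
Delta = -12 - 4 = -16
New sum = old_sum + delta = 302 + (-16) = 286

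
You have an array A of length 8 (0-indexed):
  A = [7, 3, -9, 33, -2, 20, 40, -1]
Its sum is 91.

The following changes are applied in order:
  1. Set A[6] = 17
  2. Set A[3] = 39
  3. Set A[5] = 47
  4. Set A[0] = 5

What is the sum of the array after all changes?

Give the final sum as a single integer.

Initial sum: 91
Change 1: A[6] 40 -> 17, delta = -23, sum = 68
Change 2: A[3] 33 -> 39, delta = 6, sum = 74
Change 3: A[5] 20 -> 47, delta = 27, sum = 101
Change 4: A[0] 7 -> 5, delta = -2, sum = 99

Answer: 99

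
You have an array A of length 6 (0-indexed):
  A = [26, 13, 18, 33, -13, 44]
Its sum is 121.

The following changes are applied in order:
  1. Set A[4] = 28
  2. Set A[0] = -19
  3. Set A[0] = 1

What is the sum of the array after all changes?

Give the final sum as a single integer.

Answer: 137

Derivation:
Initial sum: 121
Change 1: A[4] -13 -> 28, delta = 41, sum = 162
Change 2: A[0] 26 -> -19, delta = -45, sum = 117
Change 3: A[0] -19 -> 1, delta = 20, sum = 137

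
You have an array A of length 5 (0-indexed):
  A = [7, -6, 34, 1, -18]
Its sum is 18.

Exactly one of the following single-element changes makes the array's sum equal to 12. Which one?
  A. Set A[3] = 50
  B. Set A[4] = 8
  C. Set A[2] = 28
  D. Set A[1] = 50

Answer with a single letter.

Option A: A[3] 1->50, delta=49, new_sum=18+(49)=67
Option B: A[4] -18->8, delta=26, new_sum=18+(26)=44
Option C: A[2] 34->28, delta=-6, new_sum=18+(-6)=12 <-- matches target
Option D: A[1] -6->50, delta=56, new_sum=18+(56)=74

Answer: C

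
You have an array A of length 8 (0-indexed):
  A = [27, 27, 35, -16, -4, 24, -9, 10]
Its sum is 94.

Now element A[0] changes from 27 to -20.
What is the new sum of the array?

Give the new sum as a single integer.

Old value at index 0: 27
New value at index 0: -20
Delta = -20 - 27 = -47
New sum = old_sum + delta = 94 + (-47) = 47

Answer: 47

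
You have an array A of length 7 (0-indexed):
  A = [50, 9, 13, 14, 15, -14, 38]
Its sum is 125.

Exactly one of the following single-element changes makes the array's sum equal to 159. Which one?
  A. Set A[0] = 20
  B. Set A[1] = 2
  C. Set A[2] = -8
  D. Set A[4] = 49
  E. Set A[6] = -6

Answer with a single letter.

Answer: D

Derivation:
Option A: A[0] 50->20, delta=-30, new_sum=125+(-30)=95
Option B: A[1] 9->2, delta=-7, new_sum=125+(-7)=118
Option C: A[2] 13->-8, delta=-21, new_sum=125+(-21)=104
Option D: A[4] 15->49, delta=34, new_sum=125+(34)=159 <-- matches target
Option E: A[6] 38->-6, delta=-44, new_sum=125+(-44)=81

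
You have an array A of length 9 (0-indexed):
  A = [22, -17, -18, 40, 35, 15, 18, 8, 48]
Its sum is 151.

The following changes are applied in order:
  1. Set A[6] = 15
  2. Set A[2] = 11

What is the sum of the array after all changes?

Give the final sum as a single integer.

Answer: 177

Derivation:
Initial sum: 151
Change 1: A[6] 18 -> 15, delta = -3, sum = 148
Change 2: A[2] -18 -> 11, delta = 29, sum = 177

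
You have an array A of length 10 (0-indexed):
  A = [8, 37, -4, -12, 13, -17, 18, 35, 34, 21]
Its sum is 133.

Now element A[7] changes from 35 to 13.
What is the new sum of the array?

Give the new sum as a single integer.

Old value at index 7: 35
New value at index 7: 13
Delta = 13 - 35 = -22
New sum = old_sum + delta = 133 + (-22) = 111

Answer: 111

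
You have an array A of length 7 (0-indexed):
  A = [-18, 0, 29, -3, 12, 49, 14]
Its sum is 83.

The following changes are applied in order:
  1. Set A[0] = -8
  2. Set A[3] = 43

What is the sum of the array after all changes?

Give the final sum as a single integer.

Initial sum: 83
Change 1: A[0] -18 -> -8, delta = 10, sum = 93
Change 2: A[3] -3 -> 43, delta = 46, sum = 139

Answer: 139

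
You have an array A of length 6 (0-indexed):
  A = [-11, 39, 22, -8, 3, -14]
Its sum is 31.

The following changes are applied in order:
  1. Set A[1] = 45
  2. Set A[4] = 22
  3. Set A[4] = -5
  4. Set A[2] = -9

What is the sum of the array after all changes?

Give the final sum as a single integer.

Initial sum: 31
Change 1: A[1] 39 -> 45, delta = 6, sum = 37
Change 2: A[4] 3 -> 22, delta = 19, sum = 56
Change 3: A[4] 22 -> -5, delta = -27, sum = 29
Change 4: A[2] 22 -> -9, delta = -31, sum = -2

Answer: -2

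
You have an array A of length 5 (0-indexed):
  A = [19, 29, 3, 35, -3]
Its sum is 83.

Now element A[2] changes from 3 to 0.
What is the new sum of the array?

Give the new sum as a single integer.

Answer: 80

Derivation:
Old value at index 2: 3
New value at index 2: 0
Delta = 0 - 3 = -3
New sum = old_sum + delta = 83 + (-3) = 80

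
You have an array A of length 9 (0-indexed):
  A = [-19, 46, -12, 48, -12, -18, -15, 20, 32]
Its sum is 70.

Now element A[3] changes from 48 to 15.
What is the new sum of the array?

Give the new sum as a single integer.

Answer: 37

Derivation:
Old value at index 3: 48
New value at index 3: 15
Delta = 15 - 48 = -33
New sum = old_sum + delta = 70 + (-33) = 37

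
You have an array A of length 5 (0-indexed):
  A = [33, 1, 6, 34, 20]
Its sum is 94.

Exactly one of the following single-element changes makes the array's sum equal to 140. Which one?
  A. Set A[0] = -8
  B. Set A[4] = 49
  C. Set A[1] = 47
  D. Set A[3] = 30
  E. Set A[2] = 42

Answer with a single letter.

Answer: C

Derivation:
Option A: A[0] 33->-8, delta=-41, new_sum=94+(-41)=53
Option B: A[4] 20->49, delta=29, new_sum=94+(29)=123
Option C: A[1] 1->47, delta=46, new_sum=94+(46)=140 <-- matches target
Option D: A[3] 34->30, delta=-4, new_sum=94+(-4)=90
Option E: A[2] 6->42, delta=36, new_sum=94+(36)=130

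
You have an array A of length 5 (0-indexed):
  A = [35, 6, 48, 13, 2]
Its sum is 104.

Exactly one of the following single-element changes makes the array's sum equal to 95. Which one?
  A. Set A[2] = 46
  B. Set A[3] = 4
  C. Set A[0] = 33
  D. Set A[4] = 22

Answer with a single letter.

Option A: A[2] 48->46, delta=-2, new_sum=104+(-2)=102
Option B: A[3] 13->4, delta=-9, new_sum=104+(-9)=95 <-- matches target
Option C: A[0] 35->33, delta=-2, new_sum=104+(-2)=102
Option D: A[4] 2->22, delta=20, new_sum=104+(20)=124

Answer: B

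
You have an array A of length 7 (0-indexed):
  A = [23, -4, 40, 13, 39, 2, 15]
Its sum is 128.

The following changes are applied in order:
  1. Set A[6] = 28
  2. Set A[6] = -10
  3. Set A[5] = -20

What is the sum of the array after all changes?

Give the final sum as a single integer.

Answer: 81

Derivation:
Initial sum: 128
Change 1: A[6] 15 -> 28, delta = 13, sum = 141
Change 2: A[6] 28 -> -10, delta = -38, sum = 103
Change 3: A[5] 2 -> -20, delta = -22, sum = 81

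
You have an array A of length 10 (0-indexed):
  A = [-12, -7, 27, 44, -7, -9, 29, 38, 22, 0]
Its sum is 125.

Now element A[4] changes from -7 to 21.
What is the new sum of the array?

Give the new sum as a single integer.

Answer: 153

Derivation:
Old value at index 4: -7
New value at index 4: 21
Delta = 21 - -7 = 28
New sum = old_sum + delta = 125 + (28) = 153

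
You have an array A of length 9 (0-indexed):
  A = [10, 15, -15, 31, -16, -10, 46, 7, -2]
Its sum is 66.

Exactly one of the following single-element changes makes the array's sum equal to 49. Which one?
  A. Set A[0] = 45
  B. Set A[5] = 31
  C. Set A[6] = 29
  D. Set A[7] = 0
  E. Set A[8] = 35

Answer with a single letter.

Answer: C

Derivation:
Option A: A[0] 10->45, delta=35, new_sum=66+(35)=101
Option B: A[5] -10->31, delta=41, new_sum=66+(41)=107
Option C: A[6] 46->29, delta=-17, new_sum=66+(-17)=49 <-- matches target
Option D: A[7] 7->0, delta=-7, new_sum=66+(-7)=59
Option E: A[8] -2->35, delta=37, new_sum=66+(37)=103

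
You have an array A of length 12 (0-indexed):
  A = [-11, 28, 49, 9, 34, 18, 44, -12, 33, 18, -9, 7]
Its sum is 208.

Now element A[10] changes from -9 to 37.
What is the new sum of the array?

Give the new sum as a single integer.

Old value at index 10: -9
New value at index 10: 37
Delta = 37 - -9 = 46
New sum = old_sum + delta = 208 + (46) = 254

Answer: 254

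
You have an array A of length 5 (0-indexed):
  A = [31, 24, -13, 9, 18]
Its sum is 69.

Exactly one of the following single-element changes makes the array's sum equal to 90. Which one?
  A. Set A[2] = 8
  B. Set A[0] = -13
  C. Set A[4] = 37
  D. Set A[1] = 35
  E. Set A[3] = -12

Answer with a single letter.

Option A: A[2] -13->8, delta=21, new_sum=69+(21)=90 <-- matches target
Option B: A[0] 31->-13, delta=-44, new_sum=69+(-44)=25
Option C: A[4] 18->37, delta=19, new_sum=69+(19)=88
Option D: A[1] 24->35, delta=11, new_sum=69+(11)=80
Option E: A[3] 9->-12, delta=-21, new_sum=69+(-21)=48

Answer: A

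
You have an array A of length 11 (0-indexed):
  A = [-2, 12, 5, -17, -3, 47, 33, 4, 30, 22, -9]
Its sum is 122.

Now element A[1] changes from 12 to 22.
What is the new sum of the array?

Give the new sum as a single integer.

Old value at index 1: 12
New value at index 1: 22
Delta = 22 - 12 = 10
New sum = old_sum + delta = 122 + (10) = 132

Answer: 132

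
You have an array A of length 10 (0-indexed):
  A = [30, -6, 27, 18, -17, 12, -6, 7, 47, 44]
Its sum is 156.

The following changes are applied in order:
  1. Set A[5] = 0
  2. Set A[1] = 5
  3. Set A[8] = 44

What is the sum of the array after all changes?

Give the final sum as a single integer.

Answer: 152

Derivation:
Initial sum: 156
Change 1: A[5] 12 -> 0, delta = -12, sum = 144
Change 2: A[1] -6 -> 5, delta = 11, sum = 155
Change 3: A[8] 47 -> 44, delta = -3, sum = 152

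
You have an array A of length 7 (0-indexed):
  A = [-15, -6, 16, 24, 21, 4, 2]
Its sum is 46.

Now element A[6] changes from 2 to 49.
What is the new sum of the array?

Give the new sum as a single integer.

Old value at index 6: 2
New value at index 6: 49
Delta = 49 - 2 = 47
New sum = old_sum + delta = 46 + (47) = 93

Answer: 93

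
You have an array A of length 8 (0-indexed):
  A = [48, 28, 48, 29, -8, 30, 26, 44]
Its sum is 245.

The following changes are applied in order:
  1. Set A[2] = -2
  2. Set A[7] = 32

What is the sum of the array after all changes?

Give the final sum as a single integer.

Initial sum: 245
Change 1: A[2] 48 -> -2, delta = -50, sum = 195
Change 2: A[7] 44 -> 32, delta = -12, sum = 183

Answer: 183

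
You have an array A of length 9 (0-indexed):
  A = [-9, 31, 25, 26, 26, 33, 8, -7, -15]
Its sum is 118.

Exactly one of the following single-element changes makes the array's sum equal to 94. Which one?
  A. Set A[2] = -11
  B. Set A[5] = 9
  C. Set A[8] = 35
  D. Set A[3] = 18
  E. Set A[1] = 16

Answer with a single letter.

Answer: B

Derivation:
Option A: A[2] 25->-11, delta=-36, new_sum=118+(-36)=82
Option B: A[5] 33->9, delta=-24, new_sum=118+(-24)=94 <-- matches target
Option C: A[8] -15->35, delta=50, new_sum=118+(50)=168
Option D: A[3] 26->18, delta=-8, new_sum=118+(-8)=110
Option E: A[1] 31->16, delta=-15, new_sum=118+(-15)=103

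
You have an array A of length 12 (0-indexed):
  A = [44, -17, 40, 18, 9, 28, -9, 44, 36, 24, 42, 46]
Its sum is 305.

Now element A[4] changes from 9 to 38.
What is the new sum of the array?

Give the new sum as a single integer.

Answer: 334

Derivation:
Old value at index 4: 9
New value at index 4: 38
Delta = 38 - 9 = 29
New sum = old_sum + delta = 305 + (29) = 334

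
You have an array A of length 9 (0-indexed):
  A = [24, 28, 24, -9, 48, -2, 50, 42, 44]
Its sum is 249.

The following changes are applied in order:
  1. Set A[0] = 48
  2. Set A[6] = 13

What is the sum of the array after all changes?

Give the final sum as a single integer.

Initial sum: 249
Change 1: A[0] 24 -> 48, delta = 24, sum = 273
Change 2: A[6] 50 -> 13, delta = -37, sum = 236

Answer: 236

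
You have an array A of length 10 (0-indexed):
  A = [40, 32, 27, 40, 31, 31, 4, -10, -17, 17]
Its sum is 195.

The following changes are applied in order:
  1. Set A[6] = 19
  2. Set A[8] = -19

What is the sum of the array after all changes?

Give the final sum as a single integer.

Answer: 208

Derivation:
Initial sum: 195
Change 1: A[6] 4 -> 19, delta = 15, sum = 210
Change 2: A[8] -17 -> -19, delta = -2, sum = 208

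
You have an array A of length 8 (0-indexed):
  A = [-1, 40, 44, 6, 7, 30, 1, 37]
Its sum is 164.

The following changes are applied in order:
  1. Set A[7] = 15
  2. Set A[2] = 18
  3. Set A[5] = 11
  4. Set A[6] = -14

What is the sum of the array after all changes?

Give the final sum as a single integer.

Answer: 82

Derivation:
Initial sum: 164
Change 1: A[7] 37 -> 15, delta = -22, sum = 142
Change 2: A[2] 44 -> 18, delta = -26, sum = 116
Change 3: A[5] 30 -> 11, delta = -19, sum = 97
Change 4: A[6] 1 -> -14, delta = -15, sum = 82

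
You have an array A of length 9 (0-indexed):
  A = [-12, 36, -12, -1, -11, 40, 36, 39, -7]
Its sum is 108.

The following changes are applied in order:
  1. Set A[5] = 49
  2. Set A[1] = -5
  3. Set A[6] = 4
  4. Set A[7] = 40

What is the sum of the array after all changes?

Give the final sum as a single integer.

Initial sum: 108
Change 1: A[5] 40 -> 49, delta = 9, sum = 117
Change 2: A[1] 36 -> -5, delta = -41, sum = 76
Change 3: A[6] 36 -> 4, delta = -32, sum = 44
Change 4: A[7] 39 -> 40, delta = 1, sum = 45

Answer: 45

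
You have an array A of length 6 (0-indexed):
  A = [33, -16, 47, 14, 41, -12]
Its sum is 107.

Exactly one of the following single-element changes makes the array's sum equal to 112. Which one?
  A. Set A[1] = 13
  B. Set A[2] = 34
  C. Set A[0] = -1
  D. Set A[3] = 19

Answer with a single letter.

Answer: D

Derivation:
Option A: A[1] -16->13, delta=29, new_sum=107+(29)=136
Option B: A[2] 47->34, delta=-13, new_sum=107+(-13)=94
Option C: A[0] 33->-1, delta=-34, new_sum=107+(-34)=73
Option D: A[3] 14->19, delta=5, new_sum=107+(5)=112 <-- matches target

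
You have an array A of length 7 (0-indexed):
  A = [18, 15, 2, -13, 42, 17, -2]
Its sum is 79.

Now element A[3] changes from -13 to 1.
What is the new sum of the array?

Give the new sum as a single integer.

Old value at index 3: -13
New value at index 3: 1
Delta = 1 - -13 = 14
New sum = old_sum + delta = 79 + (14) = 93

Answer: 93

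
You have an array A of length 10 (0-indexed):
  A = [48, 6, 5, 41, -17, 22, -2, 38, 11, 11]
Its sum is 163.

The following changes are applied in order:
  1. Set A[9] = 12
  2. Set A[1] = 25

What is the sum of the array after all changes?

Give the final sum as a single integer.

Initial sum: 163
Change 1: A[9] 11 -> 12, delta = 1, sum = 164
Change 2: A[1] 6 -> 25, delta = 19, sum = 183

Answer: 183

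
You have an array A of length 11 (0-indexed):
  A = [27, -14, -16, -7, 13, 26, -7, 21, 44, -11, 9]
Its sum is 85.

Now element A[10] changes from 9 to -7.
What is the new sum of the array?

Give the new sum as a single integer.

Old value at index 10: 9
New value at index 10: -7
Delta = -7 - 9 = -16
New sum = old_sum + delta = 85 + (-16) = 69

Answer: 69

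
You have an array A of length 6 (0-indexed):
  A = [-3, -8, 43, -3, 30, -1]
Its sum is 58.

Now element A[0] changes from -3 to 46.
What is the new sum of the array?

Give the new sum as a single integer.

Old value at index 0: -3
New value at index 0: 46
Delta = 46 - -3 = 49
New sum = old_sum + delta = 58 + (49) = 107

Answer: 107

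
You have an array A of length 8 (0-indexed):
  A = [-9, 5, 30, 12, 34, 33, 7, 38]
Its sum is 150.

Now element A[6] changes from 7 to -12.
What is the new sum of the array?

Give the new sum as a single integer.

Old value at index 6: 7
New value at index 6: -12
Delta = -12 - 7 = -19
New sum = old_sum + delta = 150 + (-19) = 131

Answer: 131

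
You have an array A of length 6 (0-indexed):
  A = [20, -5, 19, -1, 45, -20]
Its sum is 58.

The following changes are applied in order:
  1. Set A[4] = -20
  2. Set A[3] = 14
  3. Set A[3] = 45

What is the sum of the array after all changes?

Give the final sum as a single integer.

Answer: 39

Derivation:
Initial sum: 58
Change 1: A[4] 45 -> -20, delta = -65, sum = -7
Change 2: A[3] -1 -> 14, delta = 15, sum = 8
Change 3: A[3] 14 -> 45, delta = 31, sum = 39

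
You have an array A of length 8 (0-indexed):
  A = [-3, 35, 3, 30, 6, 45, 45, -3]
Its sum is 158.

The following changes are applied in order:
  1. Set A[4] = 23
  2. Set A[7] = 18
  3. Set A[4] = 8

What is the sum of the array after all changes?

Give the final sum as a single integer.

Answer: 181

Derivation:
Initial sum: 158
Change 1: A[4] 6 -> 23, delta = 17, sum = 175
Change 2: A[7] -3 -> 18, delta = 21, sum = 196
Change 3: A[4] 23 -> 8, delta = -15, sum = 181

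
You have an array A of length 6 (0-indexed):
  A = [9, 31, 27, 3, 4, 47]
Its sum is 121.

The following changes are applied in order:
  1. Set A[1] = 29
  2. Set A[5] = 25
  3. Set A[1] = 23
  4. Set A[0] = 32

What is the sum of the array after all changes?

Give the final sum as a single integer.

Answer: 114

Derivation:
Initial sum: 121
Change 1: A[1] 31 -> 29, delta = -2, sum = 119
Change 2: A[5] 47 -> 25, delta = -22, sum = 97
Change 3: A[1] 29 -> 23, delta = -6, sum = 91
Change 4: A[0] 9 -> 32, delta = 23, sum = 114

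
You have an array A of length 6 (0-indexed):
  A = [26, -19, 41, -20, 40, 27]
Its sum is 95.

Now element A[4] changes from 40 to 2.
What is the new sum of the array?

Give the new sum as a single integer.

Answer: 57

Derivation:
Old value at index 4: 40
New value at index 4: 2
Delta = 2 - 40 = -38
New sum = old_sum + delta = 95 + (-38) = 57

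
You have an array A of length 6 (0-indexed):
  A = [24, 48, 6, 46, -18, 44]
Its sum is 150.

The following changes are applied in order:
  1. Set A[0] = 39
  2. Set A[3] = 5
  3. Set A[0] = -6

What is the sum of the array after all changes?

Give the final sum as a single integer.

Initial sum: 150
Change 1: A[0] 24 -> 39, delta = 15, sum = 165
Change 2: A[3] 46 -> 5, delta = -41, sum = 124
Change 3: A[0] 39 -> -6, delta = -45, sum = 79

Answer: 79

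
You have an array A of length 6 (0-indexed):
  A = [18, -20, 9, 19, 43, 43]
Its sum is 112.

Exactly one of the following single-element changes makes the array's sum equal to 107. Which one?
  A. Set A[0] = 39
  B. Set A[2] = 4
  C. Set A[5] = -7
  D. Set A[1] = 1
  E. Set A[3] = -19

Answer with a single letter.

Option A: A[0] 18->39, delta=21, new_sum=112+(21)=133
Option B: A[2] 9->4, delta=-5, new_sum=112+(-5)=107 <-- matches target
Option C: A[5] 43->-7, delta=-50, new_sum=112+(-50)=62
Option D: A[1] -20->1, delta=21, new_sum=112+(21)=133
Option E: A[3] 19->-19, delta=-38, new_sum=112+(-38)=74

Answer: B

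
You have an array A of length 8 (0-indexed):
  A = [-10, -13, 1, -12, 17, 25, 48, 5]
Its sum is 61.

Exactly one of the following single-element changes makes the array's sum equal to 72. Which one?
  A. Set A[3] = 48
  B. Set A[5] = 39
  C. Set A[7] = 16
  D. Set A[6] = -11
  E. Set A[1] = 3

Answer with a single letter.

Option A: A[3] -12->48, delta=60, new_sum=61+(60)=121
Option B: A[5] 25->39, delta=14, new_sum=61+(14)=75
Option C: A[7] 5->16, delta=11, new_sum=61+(11)=72 <-- matches target
Option D: A[6] 48->-11, delta=-59, new_sum=61+(-59)=2
Option E: A[1] -13->3, delta=16, new_sum=61+(16)=77

Answer: C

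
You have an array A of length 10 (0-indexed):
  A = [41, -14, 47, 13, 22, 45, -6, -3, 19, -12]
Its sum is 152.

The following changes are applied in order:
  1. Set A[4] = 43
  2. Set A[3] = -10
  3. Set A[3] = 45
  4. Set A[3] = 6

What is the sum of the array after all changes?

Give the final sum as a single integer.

Answer: 166

Derivation:
Initial sum: 152
Change 1: A[4] 22 -> 43, delta = 21, sum = 173
Change 2: A[3] 13 -> -10, delta = -23, sum = 150
Change 3: A[3] -10 -> 45, delta = 55, sum = 205
Change 4: A[3] 45 -> 6, delta = -39, sum = 166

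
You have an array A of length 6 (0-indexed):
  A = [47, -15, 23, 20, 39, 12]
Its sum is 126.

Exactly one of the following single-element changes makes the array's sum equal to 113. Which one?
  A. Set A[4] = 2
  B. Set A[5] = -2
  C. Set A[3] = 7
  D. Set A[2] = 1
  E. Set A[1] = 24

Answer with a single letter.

Option A: A[4] 39->2, delta=-37, new_sum=126+(-37)=89
Option B: A[5] 12->-2, delta=-14, new_sum=126+(-14)=112
Option C: A[3] 20->7, delta=-13, new_sum=126+(-13)=113 <-- matches target
Option D: A[2] 23->1, delta=-22, new_sum=126+(-22)=104
Option E: A[1] -15->24, delta=39, new_sum=126+(39)=165

Answer: C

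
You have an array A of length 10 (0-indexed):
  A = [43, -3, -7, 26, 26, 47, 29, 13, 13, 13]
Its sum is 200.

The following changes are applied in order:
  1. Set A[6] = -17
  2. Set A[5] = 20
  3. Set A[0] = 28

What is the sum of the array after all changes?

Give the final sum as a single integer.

Initial sum: 200
Change 1: A[6] 29 -> -17, delta = -46, sum = 154
Change 2: A[5] 47 -> 20, delta = -27, sum = 127
Change 3: A[0] 43 -> 28, delta = -15, sum = 112

Answer: 112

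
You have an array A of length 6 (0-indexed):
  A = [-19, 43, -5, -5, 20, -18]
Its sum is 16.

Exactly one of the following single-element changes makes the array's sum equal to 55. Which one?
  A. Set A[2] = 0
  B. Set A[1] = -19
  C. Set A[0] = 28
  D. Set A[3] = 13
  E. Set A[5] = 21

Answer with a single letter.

Option A: A[2] -5->0, delta=5, new_sum=16+(5)=21
Option B: A[1] 43->-19, delta=-62, new_sum=16+(-62)=-46
Option C: A[0] -19->28, delta=47, new_sum=16+(47)=63
Option D: A[3] -5->13, delta=18, new_sum=16+(18)=34
Option E: A[5] -18->21, delta=39, new_sum=16+(39)=55 <-- matches target

Answer: E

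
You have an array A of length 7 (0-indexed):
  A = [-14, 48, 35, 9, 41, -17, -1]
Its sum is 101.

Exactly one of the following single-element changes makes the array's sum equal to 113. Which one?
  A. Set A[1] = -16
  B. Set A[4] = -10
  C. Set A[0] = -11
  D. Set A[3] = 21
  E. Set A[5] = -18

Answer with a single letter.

Option A: A[1] 48->-16, delta=-64, new_sum=101+(-64)=37
Option B: A[4] 41->-10, delta=-51, new_sum=101+(-51)=50
Option C: A[0] -14->-11, delta=3, new_sum=101+(3)=104
Option D: A[3] 9->21, delta=12, new_sum=101+(12)=113 <-- matches target
Option E: A[5] -17->-18, delta=-1, new_sum=101+(-1)=100

Answer: D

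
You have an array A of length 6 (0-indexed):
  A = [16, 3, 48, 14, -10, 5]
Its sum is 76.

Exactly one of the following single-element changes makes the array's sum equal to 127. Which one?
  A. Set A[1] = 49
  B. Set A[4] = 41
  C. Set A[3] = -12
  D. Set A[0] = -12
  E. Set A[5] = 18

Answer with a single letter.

Answer: B

Derivation:
Option A: A[1] 3->49, delta=46, new_sum=76+(46)=122
Option B: A[4] -10->41, delta=51, new_sum=76+(51)=127 <-- matches target
Option C: A[3] 14->-12, delta=-26, new_sum=76+(-26)=50
Option D: A[0] 16->-12, delta=-28, new_sum=76+(-28)=48
Option E: A[5] 5->18, delta=13, new_sum=76+(13)=89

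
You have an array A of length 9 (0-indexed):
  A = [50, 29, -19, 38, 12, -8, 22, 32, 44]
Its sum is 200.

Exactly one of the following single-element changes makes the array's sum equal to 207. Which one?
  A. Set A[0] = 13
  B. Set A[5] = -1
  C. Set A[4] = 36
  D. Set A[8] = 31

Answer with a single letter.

Option A: A[0] 50->13, delta=-37, new_sum=200+(-37)=163
Option B: A[5] -8->-1, delta=7, new_sum=200+(7)=207 <-- matches target
Option C: A[4] 12->36, delta=24, new_sum=200+(24)=224
Option D: A[8] 44->31, delta=-13, new_sum=200+(-13)=187

Answer: B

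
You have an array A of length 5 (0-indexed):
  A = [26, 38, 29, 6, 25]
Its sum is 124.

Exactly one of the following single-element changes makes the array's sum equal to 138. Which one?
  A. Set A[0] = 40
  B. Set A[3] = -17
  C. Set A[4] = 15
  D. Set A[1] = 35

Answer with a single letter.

Answer: A

Derivation:
Option A: A[0] 26->40, delta=14, new_sum=124+(14)=138 <-- matches target
Option B: A[3] 6->-17, delta=-23, new_sum=124+(-23)=101
Option C: A[4] 25->15, delta=-10, new_sum=124+(-10)=114
Option D: A[1] 38->35, delta=-3, new_sum=124+(-3)=121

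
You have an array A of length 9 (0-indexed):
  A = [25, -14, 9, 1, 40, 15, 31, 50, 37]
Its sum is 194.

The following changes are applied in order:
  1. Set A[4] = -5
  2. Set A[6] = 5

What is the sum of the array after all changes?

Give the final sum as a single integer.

Initial sum: 194
Change 1: A[4] 40 -> -5, delta = -45, sum = 149
Change 2: A[6] 31 -> 5, delta = -26, sum = 123

Answer: 123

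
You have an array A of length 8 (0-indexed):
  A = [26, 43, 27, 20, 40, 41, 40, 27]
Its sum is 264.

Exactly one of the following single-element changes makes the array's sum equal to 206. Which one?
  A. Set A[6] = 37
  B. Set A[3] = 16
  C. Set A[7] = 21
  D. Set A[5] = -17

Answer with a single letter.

Option A: A[6] 40->37, delta=-3, new_sum=264+(-3)=261
Option B: A[3] 20->16, delta=-4, new_sum=264+(-4)=260
Option C: A[7] 27->21, delta=-6, new_sum=264+(-6)=258
Option D: A[5] 41->-17, delta=-58, new_sum=264+(-58)=206 <-- matches target

Answer: D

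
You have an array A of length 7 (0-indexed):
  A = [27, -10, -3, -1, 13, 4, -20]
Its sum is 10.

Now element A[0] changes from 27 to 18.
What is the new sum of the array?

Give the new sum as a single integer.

Old value at index 0: 27
New value at index 0: 18
Delta = 18 - 27 = -9
New sum = old_sum + delta = 10 + (-9) = 1

Answer: 1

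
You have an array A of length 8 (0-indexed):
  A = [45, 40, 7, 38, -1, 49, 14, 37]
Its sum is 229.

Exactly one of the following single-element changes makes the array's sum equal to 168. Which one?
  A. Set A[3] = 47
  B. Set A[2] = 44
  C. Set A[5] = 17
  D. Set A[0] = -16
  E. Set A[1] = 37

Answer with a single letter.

Option A: A[3] 38->47, delta=9, new_sum=229+(9)=238
Option B: A[2] 7->44, delta=37, new_sum=229+(37)=266
Option C: A[5] 49->17, delta=-32, new_sum=229+(-32)=197
Option D: A[0] 45->-16, delta=-61, new_sum=229+(-61)=168 <-- matches target
Option E: A[1] 40->37, delta=-3, new_sum=229+(-3)=226

Answer: D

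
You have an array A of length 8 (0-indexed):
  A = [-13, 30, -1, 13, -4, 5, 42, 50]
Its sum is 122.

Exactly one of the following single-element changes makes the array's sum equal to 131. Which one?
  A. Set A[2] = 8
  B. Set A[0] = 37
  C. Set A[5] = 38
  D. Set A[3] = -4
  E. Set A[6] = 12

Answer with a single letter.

Answer: A

Derivation:
Option A: A[2] -1->8, delta=9, new_sum=122+(9)=131 <-- matches target
Option B: A[0] -13->37, delta=50, new_sum=122+(50)=172
Option C: A[5] 5->38, delta=33, new_sum=122+(33)=155
Option D: A[3] 13->-4, delta=-17, new_sum=122+(-17)=105
Option E: A[6] 42->12, delta=-30, new_sum=122+(-30)=92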